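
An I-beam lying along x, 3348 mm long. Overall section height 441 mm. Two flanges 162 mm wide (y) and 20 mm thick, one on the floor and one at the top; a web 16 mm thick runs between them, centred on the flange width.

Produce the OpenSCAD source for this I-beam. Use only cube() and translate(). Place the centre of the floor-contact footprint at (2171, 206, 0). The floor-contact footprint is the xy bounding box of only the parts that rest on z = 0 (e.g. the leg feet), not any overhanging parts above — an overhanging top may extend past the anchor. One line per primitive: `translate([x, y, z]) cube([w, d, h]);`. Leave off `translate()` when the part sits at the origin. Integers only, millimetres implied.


translate([497, 125, 0]) cube([3348, 162, 20]);
translate([497, 198, 20]) cube([3348, 16, 401]);
translate([497, 125, 421]) cube([3348, 162, 20]);


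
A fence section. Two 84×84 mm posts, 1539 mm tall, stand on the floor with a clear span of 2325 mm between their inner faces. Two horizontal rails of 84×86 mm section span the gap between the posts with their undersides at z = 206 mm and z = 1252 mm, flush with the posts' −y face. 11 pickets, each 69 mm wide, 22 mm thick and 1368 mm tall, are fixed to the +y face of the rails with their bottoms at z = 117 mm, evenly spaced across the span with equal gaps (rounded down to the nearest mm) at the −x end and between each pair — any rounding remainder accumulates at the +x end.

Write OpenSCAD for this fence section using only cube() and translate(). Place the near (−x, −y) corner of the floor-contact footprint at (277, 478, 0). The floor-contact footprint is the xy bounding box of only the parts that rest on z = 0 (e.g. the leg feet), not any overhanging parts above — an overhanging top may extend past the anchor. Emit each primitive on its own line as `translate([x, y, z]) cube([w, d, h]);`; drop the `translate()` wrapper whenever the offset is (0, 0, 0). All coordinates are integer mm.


translate([277, 478, 0]) cube([84, 84, 1539]);
translate([2686, 478, 0]) cube([84, 84, 1539]);
translate([361, 478, 206]) cube([2325, 84, 86]);
translate([361, 478, 1252]) cube([2325, 84, 86]);
translate([491, 562, 117]) cube([69, 22, 1368]);
translate([690, 562, 117]) cube([69, 22, 1368]);
translate([889, 562, 117]) cube([69, 22, 1368]);
translate([1088, 562, 117]) cube([69, 22, 1368]);
translate([1287, 562, 117]) cube([69, 22, 1368]);
translate([1486, 562, 117]) cube([69, 22, 1368]);
translate([1685, 562, 117]) cube([69, 22, 1368]);
translate([1884, 562, 117]) cube([69, 22, 1368]);
translate([2083, 562, 117]) cube([69, 22, 1368]);
translate([2282, 562, 117]) cube([69, 22, 1368]);
translate([2481, 562, 117]) cube([69, 22, 1368]);


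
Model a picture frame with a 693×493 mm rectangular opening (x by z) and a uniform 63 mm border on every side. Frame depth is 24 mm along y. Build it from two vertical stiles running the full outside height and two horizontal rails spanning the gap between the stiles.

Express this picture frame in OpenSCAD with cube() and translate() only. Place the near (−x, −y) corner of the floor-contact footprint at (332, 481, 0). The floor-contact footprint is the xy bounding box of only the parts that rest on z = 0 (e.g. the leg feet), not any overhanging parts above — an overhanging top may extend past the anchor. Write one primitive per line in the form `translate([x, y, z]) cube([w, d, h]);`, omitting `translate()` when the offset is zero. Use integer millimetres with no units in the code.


translate([332, 481, 0]) cube([63, 24, 619]);
translate([1088, 481, 0]) cube([63, 24, 619]);
translate([395, 481, 0]) cube([693, 24, 63]);
translate([395, 481, 556]) cube([693, 24, 63]);


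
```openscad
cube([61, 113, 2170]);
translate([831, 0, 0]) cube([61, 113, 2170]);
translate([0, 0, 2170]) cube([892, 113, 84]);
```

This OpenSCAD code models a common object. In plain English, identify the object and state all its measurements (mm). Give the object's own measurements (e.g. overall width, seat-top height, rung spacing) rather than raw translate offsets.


A door frame. The clear opening is 770 mm wide and 2170 mm high. Two 61 mm wide jambs, 113 mm deep, stand either side of the opening from the floor to the top of the opening. A 84 mm thick head sits across the top of both jambs, spanning the full outside width of the frame.


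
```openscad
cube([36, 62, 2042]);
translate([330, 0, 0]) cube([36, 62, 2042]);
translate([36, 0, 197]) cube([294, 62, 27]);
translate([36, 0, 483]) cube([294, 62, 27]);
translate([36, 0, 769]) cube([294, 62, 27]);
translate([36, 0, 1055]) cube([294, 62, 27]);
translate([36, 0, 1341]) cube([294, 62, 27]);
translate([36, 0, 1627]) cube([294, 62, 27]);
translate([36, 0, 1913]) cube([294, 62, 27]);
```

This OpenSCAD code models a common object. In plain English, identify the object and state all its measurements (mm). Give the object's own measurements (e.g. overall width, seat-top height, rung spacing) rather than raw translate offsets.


A straight ladder. Two 36×62 mm vertical rails, 2042 mm tall, stand 366 mm apart (outside-to-outside) with their front faces coplanar on the −y side. 7 rungs, each 62 mm deep and 27 mm tall, span between the inner faces of the rails, front faces flush with the rails. The lowest rung's underside is at z = 197 mm and rungs are spaced 286 mm apart (underside to underside).


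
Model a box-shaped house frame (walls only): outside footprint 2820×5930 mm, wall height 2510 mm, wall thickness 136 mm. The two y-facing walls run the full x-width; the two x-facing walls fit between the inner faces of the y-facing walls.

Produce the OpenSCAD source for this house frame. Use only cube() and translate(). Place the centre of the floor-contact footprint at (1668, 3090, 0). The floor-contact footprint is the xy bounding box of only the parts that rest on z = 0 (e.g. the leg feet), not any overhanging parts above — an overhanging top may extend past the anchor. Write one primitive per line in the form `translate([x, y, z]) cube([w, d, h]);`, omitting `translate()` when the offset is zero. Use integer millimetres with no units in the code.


translate([258, 125, 0]) cube([2820, 136, 2510]);
translate([258, 5919, 0]) cube([2820, 136, 2510]);
translate([258, 261, 0]) cube([136, 5658, 2510]);
translate([2942, 261, 0]) cube([136, 5658, 2510]);


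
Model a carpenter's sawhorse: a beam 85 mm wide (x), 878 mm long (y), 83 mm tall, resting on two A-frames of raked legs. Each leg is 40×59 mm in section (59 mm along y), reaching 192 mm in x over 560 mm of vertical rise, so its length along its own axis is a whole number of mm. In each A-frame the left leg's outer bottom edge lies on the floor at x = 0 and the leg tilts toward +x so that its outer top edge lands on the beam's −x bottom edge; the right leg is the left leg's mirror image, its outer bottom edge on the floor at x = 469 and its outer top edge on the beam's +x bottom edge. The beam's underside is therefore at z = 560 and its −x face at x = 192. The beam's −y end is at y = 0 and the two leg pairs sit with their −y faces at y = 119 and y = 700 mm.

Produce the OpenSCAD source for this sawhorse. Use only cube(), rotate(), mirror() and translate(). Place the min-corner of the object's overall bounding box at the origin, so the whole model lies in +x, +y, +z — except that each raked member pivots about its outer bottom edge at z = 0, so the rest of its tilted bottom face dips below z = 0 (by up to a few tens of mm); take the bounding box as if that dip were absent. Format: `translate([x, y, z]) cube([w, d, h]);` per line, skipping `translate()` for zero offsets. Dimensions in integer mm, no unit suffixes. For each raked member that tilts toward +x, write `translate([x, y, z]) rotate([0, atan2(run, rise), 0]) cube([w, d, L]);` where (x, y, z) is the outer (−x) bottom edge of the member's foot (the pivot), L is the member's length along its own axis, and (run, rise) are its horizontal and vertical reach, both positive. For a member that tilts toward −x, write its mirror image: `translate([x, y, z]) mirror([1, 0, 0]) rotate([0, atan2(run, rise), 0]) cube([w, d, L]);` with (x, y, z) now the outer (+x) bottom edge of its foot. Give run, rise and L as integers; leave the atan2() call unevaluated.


translate([192, 0, 560]) cube([85, 878, 83]);
translate([0, 119, 0]) rotate([0, atan2(192, 560), 0]) cube([40, 59, 592]);
translate([469, 119, 0]) mirror([1, 0, 0]) rotate([0, atan2(192, 560), 0]) cube([40, 59, 592]);
translate([0, 700, 0]) rotate([0, atan2(192, 560), 0]) cube([40, 59, 592]);
translate([469, 700, 0]) mirror([1, 0, 0]) rotate([0, atan2(192, 560), 0]) cube([40, 59, 592]);


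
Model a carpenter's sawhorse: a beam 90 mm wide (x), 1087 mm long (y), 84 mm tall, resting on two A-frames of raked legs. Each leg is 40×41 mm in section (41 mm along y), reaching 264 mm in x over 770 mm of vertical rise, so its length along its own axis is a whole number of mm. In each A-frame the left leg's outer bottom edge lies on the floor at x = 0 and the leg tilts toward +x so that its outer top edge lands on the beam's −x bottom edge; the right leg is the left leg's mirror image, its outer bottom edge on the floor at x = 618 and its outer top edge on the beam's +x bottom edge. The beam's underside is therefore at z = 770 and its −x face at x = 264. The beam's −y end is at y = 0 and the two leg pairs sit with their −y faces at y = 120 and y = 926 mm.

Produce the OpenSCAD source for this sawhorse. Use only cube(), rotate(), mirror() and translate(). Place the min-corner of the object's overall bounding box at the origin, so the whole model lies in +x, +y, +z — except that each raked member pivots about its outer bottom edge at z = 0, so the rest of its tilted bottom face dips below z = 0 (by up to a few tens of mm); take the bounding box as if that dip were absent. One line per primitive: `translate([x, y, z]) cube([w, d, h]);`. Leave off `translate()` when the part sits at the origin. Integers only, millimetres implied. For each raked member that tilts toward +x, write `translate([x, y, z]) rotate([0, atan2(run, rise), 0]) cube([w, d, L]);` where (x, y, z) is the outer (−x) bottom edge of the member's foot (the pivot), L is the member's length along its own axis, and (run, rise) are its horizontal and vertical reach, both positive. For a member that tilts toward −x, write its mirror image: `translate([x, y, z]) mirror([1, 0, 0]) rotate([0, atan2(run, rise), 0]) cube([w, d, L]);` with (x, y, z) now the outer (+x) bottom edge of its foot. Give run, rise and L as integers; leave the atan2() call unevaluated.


// leg length = √(264² + 770²) = 814
// right-leg outer foot x = 2·264 + 90 = 618
// beam min-corner = (264, 0, 770)
translate([264, 0, 770]) cube([90, 1087, 84]);
translate([0, 120, 0]) rotate([0, atan2(264, 770), 0]) cube([40, 41, 814]);
translate([618, 120, 0]) mirror([1, 0, 0]) rotate([0, atan2(264, 770), 0]) cube([40, 41, 814]);
translate([0, 926, 0]) rotate([0, atan2(264, 770), 0]) cube([40, 41, 814]);
translate([618, 926, 0]) mirror([1, 0, 0]) rotate([0, atan2(264, 770), 0]) cube([40, 41, 814]);


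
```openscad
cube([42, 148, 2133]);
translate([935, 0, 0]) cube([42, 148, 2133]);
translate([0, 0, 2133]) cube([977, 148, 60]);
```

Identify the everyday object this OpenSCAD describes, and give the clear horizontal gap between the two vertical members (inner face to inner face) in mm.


A door frame. The clear opening width is 893 mm.

Two 2133 mm tall posts with a header on top — a door frame. The left jamb is 42 mm wide at x = 0; the right jamb starts at x = 935. The clear opening is 935 − 42 = 893 mm.


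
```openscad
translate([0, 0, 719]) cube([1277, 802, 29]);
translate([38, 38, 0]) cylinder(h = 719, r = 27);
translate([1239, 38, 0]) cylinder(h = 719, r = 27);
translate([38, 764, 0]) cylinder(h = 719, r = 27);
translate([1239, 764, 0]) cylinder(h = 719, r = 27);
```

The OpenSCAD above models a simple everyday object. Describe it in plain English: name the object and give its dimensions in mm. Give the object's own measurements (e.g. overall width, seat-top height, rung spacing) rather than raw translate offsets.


A rectangular dining table. The top is 1277×802×29 mm with its upper surface at z = 748 mm. It stands on four round legs of 54 mm diameter, each leg's bounding box inset 11 mm from the nearest pair of top edges, running from the floor to the underside of the top.


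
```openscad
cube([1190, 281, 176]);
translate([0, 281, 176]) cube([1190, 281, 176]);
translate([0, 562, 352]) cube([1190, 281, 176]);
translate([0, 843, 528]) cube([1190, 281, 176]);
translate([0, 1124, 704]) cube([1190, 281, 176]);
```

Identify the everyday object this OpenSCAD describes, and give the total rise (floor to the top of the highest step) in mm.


A staircase. The total rise is 880 mm.

5 identical blocks, each offset up and back from the previous — a staircase. Each step is 176 mm tall and there are 5 of them, so the total rise is 5 × 176 = 880 mm.


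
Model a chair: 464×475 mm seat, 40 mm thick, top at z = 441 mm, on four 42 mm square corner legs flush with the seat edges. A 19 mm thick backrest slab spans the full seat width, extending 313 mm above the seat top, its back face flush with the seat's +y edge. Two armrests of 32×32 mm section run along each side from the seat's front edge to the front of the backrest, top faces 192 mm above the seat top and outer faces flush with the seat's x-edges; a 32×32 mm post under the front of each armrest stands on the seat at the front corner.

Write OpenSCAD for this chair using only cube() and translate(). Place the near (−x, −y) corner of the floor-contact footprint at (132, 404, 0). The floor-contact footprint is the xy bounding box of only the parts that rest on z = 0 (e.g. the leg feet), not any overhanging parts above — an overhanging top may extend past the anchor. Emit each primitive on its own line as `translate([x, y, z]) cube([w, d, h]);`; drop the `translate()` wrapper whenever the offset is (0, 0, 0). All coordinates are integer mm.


// leg_h = 441 - 40 = 401
// arm post h = 192 - 32 = 160
translate([132, 404, 401]) cube([464, 475, 40]);
translate([132, 404, 0]) cube([42, 42, 401]);
translate([554, 404, 0]) cube([42, 42, 401]);
translate([132, 837, 0]) cube([42, 42, 401]);
translate([554, 837, 0]) cube([42, 42, 401]);
translate([132, 860, 441]) cube([464, 19, 313]);
translate([132, 404, 601]) cube([32, 456, 32]);
translate([564, 404, 601]) cube([32, 456, 32]);
translate([132, 404, 441]) cube([32, 32, 160]);
translate([564, 404, 441]) cube([32, 32, 160]);


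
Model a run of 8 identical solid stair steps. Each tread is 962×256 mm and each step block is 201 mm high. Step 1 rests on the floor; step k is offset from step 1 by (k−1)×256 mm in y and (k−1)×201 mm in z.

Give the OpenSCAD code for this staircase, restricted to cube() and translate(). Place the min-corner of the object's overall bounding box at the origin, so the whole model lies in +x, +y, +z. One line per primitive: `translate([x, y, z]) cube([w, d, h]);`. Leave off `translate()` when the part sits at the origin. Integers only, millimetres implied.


cube([962, 256, 201]);
translate([0, 256, 201]) cube([962, 256, 201]);
translate([0, 512, 402]) cube([962, 256, 201]);
translate([0, 768, 603]) cube([962, 256, 201]);
translate([0, 1024, 804]) cube([962, 256, 201]);
translate([0, 1280, 1005]) cube([962, 256, 201]);
translate([0, 1536, 1206]) cube([962, 256, 201]);
translate([0, 1792, 1407]) cube([962, 256, 201]);


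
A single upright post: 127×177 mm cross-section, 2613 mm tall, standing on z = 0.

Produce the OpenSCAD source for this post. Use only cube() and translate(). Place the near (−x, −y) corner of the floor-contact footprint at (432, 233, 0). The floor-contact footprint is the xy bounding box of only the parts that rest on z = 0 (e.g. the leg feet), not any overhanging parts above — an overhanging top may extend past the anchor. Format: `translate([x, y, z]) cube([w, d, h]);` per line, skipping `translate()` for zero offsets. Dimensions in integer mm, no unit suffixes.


translate([432, 233, 0]) cube([127, 177, 2613]);


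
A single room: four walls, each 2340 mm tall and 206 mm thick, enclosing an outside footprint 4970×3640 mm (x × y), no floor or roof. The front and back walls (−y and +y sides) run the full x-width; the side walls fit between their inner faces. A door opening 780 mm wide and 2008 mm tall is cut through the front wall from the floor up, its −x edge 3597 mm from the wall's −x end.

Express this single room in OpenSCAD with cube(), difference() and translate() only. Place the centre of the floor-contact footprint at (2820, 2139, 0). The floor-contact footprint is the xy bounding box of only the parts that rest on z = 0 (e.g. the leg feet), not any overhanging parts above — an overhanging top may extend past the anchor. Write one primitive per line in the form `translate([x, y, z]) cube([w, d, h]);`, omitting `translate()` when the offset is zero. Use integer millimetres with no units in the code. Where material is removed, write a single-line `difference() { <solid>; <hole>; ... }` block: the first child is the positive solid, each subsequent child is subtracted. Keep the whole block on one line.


difference() { translate([335, 319, 0]) cube([4970, 206, 2340]); translate([3932, 319, 0]) cube([780, 206, 2008]); }
translate([335, 3753, 0]) cube([4970, 206, 2340]);
translate([335, 525, 0]) cube([206, 3228, 2340]);
translate([5099, 525, 0]) cube([206, 3228, 2340]);


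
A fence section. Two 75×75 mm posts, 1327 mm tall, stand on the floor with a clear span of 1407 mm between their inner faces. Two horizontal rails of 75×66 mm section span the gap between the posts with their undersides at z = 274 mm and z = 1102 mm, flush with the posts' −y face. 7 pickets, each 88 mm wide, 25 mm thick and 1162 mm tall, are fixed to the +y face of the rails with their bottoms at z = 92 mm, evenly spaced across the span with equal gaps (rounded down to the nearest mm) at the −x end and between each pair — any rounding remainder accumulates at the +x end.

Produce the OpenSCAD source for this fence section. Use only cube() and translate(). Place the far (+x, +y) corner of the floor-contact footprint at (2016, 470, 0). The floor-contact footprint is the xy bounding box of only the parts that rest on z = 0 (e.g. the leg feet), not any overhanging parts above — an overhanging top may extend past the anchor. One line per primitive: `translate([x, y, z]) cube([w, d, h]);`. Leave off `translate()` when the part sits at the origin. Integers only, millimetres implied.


translate([459, 395, 0]) cube([75, 75, 1327]);
translate([1941, 395, 0]) cube([75, 75, 1327]);
translate([534, 395, 274]) cube([1407, 75, 66]);
translate([534, 395, 1102]) cube([1407, 75, 66]);
translate([632, 470, 92]) cube([88, 25, 1162]);
translate([818, 470, 92]) cube([88, 25, 1162]);
translate([1004, 470, 92]) cube([88, 25, 1162]);
translate([1190, 470, 92]) cube([88, 25, 1162]);
translate([1376, 470, 92]) cube([88, 25, 1162]);
translate([1562, 470, 92]) cube([88, 25, 1162]);
translate([1748, 470, 92]) cube([88, 25, 1162]);


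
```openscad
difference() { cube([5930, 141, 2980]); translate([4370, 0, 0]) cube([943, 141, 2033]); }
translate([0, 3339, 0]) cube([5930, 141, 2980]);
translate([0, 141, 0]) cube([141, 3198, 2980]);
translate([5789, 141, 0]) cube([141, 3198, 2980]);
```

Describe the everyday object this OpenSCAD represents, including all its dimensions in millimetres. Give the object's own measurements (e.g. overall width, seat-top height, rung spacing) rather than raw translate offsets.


A single room: four walls, each 2980 mm tall and 141 mm thick, enclosing an outside footprint 5930×3480 mm (x × y), no floor or roof. The front and back walls (−y and +y sides) run the full x-width; the side walls fit between their inner faces. A door opening 943 mm wide and 2033 mm tall is cut through the front wall from the floor up, its −x edge 4370 mm from the wall's −x end.


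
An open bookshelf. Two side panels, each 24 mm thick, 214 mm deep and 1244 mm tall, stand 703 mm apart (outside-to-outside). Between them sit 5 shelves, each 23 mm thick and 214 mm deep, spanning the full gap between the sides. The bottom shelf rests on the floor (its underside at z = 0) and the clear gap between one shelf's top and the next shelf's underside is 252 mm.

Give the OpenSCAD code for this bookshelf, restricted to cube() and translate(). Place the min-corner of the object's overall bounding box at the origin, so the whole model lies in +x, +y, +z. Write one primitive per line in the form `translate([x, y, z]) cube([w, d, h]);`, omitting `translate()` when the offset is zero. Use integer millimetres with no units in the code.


cube([24, 214, 1244]);
translate([679, 0, 0]) cube([24, 214, 1244]);
translate([24, 0, 0]) cube([655, 214, 23]);
translate([24, 0, 275]) cube([655, 214, 23]);
translate([24, 0, 550]) cube([655, 214, 23]);
translate([24, 0, 825]) cube([655, 214, 23]);
translate([24, 0, 1100]) cube([655, 214, 23]);


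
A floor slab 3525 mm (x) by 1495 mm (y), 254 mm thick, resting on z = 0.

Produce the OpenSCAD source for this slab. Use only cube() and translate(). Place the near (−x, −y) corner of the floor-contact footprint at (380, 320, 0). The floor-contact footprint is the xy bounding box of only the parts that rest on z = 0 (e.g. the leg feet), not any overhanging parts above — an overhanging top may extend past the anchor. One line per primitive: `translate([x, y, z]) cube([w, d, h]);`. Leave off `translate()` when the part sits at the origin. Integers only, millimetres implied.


translate([380, 320, 0]) cube([3525, 1495, 254]);


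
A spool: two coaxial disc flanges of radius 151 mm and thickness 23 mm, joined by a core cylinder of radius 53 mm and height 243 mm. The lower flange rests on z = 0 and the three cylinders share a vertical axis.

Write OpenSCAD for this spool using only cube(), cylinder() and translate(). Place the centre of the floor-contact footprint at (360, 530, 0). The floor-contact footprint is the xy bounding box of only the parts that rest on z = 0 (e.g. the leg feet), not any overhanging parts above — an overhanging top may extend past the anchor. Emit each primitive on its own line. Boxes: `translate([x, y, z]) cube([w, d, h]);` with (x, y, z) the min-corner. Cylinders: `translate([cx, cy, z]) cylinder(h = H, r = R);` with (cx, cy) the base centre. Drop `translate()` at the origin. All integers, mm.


translate([360, 530, 0]) cylinder(h = 23, r = 151);
translate([360, 530, 23]) cylinder(h = 243, r = 53);
translate([360, 530, 266]) cylinder(h = 23, r = 151);


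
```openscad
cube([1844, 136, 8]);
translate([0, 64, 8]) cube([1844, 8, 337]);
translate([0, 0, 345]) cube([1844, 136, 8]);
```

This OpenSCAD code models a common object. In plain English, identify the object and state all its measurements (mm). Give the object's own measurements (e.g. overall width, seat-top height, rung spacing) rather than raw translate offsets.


An I-beam lying along x, 1844 mm long. Overall section height 353 mm. Two flanges 136 mm wide (y) and 8 mm thick, one on the floor and one at the top; a web 8 mm thick runs between them, centred on the flange width.


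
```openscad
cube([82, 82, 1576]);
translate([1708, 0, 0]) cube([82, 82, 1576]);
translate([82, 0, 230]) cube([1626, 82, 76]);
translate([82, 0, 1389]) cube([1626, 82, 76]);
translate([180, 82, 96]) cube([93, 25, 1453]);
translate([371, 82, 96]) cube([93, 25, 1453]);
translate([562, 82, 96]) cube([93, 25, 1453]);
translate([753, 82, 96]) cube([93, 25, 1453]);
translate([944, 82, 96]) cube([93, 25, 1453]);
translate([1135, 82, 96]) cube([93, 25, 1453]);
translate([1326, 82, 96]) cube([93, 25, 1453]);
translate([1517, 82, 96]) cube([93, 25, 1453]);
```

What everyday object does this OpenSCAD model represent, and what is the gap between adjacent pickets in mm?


A fence section. The picket gap is 98 mm.

Two posts, two rails, 8 pickets — a fence section. Span 1626 mm holds 8 pickets of 93 mm with 9 equal gaps: ⌊(1626 − 8·93) / 9⌋ = 98 mm.


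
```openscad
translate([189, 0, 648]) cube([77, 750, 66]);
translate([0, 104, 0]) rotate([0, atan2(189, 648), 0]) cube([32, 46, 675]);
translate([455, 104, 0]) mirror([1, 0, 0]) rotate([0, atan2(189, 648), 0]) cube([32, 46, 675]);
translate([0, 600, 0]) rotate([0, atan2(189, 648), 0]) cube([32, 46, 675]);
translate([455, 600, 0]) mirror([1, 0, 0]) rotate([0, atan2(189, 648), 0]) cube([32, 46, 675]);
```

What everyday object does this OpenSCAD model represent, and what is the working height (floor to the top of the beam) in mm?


A sawhorse. The overall height is 714 mm.

A beam across two mirrored pairs of raked legs — a sawhorse. The beam's underside is at z = 648 (matching the legs' vertical rise in atan2(189, 648)) and the beam is 66 mm tall, so its top is at 648 + 66 = 714 mm. The raked legs top out at the beam's underside, so that is the highest point.


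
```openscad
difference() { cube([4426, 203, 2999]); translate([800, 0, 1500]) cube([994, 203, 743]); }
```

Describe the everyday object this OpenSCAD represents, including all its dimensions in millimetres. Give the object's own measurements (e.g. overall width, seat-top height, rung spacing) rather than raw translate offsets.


A wall 4426 mm long (x), 203 mm thick (y), 2999 mm tall, with a rectangular window opening cut through it. The opening is 994 mm wide and 743 mm tall; its sill is at z = 1500 mm and its near (−x) edge is 800 mm from the wall's −x end. The opening passes through the full wall thickness.


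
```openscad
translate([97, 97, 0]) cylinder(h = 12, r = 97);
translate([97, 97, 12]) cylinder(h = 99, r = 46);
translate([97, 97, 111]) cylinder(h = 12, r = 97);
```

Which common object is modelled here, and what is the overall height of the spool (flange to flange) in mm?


A spool. The overall height is 123 mm.

Three coaxial cylinders, large–small–large — a spool. Two 12 mm flanges and a 99 mm core give 12 + 99 + 12 = 123 mm.


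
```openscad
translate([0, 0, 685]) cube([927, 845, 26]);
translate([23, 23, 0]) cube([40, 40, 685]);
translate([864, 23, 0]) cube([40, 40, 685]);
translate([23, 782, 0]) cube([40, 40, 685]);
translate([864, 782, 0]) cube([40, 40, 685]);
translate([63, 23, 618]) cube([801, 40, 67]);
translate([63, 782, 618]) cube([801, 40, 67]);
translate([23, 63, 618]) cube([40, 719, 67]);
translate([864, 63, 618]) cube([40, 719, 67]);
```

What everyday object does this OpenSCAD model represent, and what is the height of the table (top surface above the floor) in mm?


A table. The table height is 711 mm.

A 927×845×26 slab sits at z = 685 on four 40 mm square posts — a table. The top surface is at 685 + 26 = 711 mm.


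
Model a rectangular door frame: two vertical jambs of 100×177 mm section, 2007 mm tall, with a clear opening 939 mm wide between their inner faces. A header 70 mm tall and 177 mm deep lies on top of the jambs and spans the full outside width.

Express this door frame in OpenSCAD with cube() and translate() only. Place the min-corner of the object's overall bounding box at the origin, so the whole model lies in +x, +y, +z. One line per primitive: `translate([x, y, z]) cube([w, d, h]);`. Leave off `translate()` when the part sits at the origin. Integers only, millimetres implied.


cube([100, 177, 2007]);
translate([1039, 0, 0]) cube([100, 177, 2007]);
translate([0, 0, 2007]) cube([1139, 177, 70]);


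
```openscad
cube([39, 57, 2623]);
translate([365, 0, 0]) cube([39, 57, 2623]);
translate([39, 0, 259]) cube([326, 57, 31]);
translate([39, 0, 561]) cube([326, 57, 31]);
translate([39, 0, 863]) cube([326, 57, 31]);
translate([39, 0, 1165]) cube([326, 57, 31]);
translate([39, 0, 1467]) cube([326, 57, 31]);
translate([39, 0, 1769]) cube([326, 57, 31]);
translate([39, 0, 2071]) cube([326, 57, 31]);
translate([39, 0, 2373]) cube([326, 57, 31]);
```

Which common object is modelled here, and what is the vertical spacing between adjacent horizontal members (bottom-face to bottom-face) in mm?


A ladder. The rung spacing is 302 mm.

Two tall 39×57 posts with 8 short bars between them — a ladder. Adjacent rungs sit at z = 259 and z = 561, so the spacing is 561 − 259 = 302 mm.


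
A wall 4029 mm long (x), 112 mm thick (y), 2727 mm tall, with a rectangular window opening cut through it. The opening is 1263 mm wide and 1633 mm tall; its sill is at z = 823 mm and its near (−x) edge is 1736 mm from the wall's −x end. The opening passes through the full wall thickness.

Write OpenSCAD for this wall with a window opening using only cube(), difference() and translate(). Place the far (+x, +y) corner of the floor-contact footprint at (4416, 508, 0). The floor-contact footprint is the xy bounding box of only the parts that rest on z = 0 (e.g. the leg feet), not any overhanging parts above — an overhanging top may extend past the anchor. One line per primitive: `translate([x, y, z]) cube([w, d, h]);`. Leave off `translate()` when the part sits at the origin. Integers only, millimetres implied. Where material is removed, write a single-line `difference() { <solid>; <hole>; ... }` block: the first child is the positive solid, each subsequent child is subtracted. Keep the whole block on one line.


difference() { translate([387, 396, 0]) cube([4029, 112, 2727]); translate([2123, 396, 823]) cube([1263, 112, 1633]); }


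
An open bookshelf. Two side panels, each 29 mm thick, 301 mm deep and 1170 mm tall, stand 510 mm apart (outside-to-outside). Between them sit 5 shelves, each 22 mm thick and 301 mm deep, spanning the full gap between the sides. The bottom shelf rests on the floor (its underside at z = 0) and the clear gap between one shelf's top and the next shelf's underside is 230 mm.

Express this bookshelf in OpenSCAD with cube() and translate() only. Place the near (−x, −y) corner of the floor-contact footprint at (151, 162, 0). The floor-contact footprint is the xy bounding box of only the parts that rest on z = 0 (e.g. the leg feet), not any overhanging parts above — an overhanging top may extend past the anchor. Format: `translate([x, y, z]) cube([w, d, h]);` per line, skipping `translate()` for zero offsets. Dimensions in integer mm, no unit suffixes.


translate([151, 162, 0]) cube([29, 301, 1170]);
translate([632, 162, 0]) cube([29, 301, 1170]);
translate([180, 162, 0]) cube([452, 301, 22]);
translate([180, 162, 252]) cube([452, 301, 22]);
translate([180, 162, 504]) cube([452, 301, 22]);
translate([180, 162, 756]) cube([452, 301, 22]);
translate([180, 162, 1008]) cube([452, 301, 22]);


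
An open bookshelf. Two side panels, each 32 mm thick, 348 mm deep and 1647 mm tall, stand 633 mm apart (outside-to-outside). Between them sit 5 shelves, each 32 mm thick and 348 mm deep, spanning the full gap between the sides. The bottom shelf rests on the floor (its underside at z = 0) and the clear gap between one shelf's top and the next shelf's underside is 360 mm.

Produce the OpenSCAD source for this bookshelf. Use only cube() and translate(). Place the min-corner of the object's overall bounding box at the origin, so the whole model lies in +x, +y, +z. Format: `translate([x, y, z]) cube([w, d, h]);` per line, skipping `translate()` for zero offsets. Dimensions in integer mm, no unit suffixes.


cube([32, 348, 1647]);
translate([601, 0, 0]) cube([32, 348, 1647]);
translate([32, 0, 0]) cube([569, 348, 32]);
translate([32, 0, 392]) cube([569, 348, 32]);
translate([32, 0, 784]) cube([569, 348, 32]);
translate([32, 0, 1176]) cube([569, 348, 32]);
translate([32, 0, 1568]) cube([569, 348, 32]);


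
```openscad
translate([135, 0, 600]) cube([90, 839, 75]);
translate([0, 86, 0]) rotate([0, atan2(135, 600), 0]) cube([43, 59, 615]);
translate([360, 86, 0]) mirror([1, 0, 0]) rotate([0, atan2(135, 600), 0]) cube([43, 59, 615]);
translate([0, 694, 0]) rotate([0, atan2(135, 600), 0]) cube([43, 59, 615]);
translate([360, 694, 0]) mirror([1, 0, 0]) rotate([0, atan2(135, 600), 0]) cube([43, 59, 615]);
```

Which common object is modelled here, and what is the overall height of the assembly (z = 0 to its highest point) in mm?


A sawhorse. The overall height is 675 mm.

A beam across two mirrored pairs of raked legs — a sawhorse. The beam's underside is at z = 600 (matching the legs' vertical rise in atan2(135, 600)) and the beam is 75 mm tall, so its top is at 600 + 75 = 675 mm. The raked legs top out at the beam's underside, so that is the highest point.


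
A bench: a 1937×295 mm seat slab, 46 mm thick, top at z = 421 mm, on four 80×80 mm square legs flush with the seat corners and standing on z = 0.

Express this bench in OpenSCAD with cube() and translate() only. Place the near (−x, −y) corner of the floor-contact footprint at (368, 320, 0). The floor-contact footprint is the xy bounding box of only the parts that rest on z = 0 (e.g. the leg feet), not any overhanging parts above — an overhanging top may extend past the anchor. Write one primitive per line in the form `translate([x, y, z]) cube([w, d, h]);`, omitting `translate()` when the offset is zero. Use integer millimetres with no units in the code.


translate([368, 320, 375]) cube([1937, 295, 46]);
translate([368, 320, 0]) cube([80, 80, 375]);
translate([368, 535, 0]) cube([80, 80, 375]);
translate([2225, 320, 0]) cube([80, 80, 375]);
translate([2225, 535, 0]) cube([80, 80, 375]);


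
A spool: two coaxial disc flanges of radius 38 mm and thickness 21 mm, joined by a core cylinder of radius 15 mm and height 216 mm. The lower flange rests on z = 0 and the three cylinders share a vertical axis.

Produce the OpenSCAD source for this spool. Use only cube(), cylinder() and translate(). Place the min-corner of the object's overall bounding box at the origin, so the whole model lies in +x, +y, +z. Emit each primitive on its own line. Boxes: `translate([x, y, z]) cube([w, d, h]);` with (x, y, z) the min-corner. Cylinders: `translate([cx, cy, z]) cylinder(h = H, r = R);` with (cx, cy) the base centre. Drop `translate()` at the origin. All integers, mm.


translate([38, 38, 0]) cylinder(h = 21, r = 38);
translate([38, 38, 21]) cylinder(h = 216, r = 15);
translate([38, 38, 237]) cylinder(h = 21, r = 38);


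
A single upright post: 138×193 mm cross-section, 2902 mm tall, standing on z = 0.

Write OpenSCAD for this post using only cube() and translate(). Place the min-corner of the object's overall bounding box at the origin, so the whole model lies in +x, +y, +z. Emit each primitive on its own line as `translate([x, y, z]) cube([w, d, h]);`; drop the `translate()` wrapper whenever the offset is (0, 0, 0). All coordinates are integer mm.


cube([138, 193, 2902]);


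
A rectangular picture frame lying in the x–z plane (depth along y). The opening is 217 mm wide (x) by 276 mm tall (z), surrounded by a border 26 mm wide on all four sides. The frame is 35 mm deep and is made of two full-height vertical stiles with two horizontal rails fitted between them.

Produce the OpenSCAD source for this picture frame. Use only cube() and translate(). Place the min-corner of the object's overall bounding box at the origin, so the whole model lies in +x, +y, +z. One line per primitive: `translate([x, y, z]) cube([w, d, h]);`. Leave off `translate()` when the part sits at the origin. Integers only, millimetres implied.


cube([26, 35, 328]);
translate([243, 0, 0]) cube([26, 35, 328]);
translate([26, 0, 0]) cube([217, 35, 26]);
translate([26, 0, 302]) cube([217, 35, 26]);


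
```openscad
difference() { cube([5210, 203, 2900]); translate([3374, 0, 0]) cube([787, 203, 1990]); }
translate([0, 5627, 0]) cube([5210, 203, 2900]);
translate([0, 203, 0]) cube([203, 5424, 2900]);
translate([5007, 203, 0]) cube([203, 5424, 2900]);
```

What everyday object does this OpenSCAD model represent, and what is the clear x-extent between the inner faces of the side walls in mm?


A single room. The interior width is 4804 mm.

Four walls enclosing a rectangle with a door in the front wall — a room. Outside width 5210 minus two 203 mm walls gives 4804 mm.


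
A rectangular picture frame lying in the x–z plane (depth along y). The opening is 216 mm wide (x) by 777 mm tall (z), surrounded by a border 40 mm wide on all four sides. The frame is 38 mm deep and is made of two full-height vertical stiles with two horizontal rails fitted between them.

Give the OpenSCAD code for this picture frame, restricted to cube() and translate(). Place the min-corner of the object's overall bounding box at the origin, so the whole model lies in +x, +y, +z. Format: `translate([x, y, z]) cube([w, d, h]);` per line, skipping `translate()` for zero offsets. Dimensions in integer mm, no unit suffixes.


cube([40, 38, 857]);
translate([256, 0, 0]) cube([40, 38, 857]);
translate([40, 0, 0]) cube([216, 38, 40]);
translate([40, 0, 817]) cube([216, 38, 40]);


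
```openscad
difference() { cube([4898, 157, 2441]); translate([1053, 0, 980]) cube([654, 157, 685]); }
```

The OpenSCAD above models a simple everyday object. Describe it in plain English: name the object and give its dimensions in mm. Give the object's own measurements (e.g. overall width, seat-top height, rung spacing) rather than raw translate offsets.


A wall 4898 mm long (x), 157 mm thick (y), 2441 mm tall, with a rectangular window opening cut through it. The opening is 654 mm wide and 685 mm tall; its sill is at z = 980 mm and its near (−x) edge is 1053 mm from the wall's −x end. The opening passes through the full wall thickness.


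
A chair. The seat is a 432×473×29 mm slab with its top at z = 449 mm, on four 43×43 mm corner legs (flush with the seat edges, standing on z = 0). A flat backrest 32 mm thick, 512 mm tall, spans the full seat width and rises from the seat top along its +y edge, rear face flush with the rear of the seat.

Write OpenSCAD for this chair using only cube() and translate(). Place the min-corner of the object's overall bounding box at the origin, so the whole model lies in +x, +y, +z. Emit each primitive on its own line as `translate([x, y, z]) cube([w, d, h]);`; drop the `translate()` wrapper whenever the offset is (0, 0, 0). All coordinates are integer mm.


translate([0, 0, 420]) cube([432, 473, 29]);
cube([43, 43, 420]);
translate([389, 0, 0]) cube([43, 43, 420]);
translate([0, 430, 0]) cube([43, 43, 420]);
translate([389, 430, 0]) cube([43, 43, 420]);
translate([0, 441, 449]) cube([432, 32, 512]);


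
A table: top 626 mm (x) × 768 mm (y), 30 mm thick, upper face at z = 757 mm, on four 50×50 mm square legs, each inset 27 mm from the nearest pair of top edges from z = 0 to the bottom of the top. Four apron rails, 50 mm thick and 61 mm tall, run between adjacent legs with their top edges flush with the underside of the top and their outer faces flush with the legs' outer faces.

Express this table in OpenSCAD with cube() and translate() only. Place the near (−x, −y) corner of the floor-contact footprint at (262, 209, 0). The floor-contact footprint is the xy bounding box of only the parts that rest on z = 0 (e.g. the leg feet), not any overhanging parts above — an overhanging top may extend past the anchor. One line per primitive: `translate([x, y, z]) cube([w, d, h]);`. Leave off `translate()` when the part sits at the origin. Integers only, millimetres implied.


translate([235, 182, 727]) cube([626, 768, 30]);
translate([262, 209, 0]) cube([50, 50, 727]);
translate([784, 209, 0]) cube([50, 50, 727]);
translate([262, 873, 0]) cube([50, 50, 727]);
translate([784, 873, 0]) cube([50, 50, 727]);
translate([312, 209, 666]) cube([472, 50, 61]);
translate([312, 873, 666]) cube([472, 50, 61]);
translate([262, 259, 666]) cube([50, 614, 61]);
translate([784, 259, 666]) cube([50, 614, 61]);


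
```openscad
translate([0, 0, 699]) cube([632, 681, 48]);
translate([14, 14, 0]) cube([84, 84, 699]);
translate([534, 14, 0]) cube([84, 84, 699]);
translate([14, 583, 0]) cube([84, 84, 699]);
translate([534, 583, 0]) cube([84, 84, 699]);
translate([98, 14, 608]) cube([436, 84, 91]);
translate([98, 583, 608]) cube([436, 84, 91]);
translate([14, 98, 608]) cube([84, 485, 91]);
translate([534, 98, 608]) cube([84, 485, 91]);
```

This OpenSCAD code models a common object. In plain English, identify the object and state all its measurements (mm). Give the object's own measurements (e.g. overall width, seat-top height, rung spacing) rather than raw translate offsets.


A rectangular dining table. The top is 632×681×48 mm with its upper surface at z = 747 mm. It stands on four 84×84 mm square legs, each inset 14 mm from the nearest pair of top edges, running from the floor to the underside of the top. Four apron rails, 84 mm thick and 91 mm tall, run between adjacent legs with their top edges flush with the underside of the top and their outer faces flush with the legs' outer faces.
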